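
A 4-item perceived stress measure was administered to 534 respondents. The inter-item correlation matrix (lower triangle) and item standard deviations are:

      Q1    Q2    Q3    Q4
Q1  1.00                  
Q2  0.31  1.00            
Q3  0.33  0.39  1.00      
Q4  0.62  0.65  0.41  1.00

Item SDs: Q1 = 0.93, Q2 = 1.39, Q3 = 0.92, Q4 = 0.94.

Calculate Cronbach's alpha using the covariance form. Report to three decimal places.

Σσ²ᵢ = 0.93² + 1.39² + 0.92² + 0.94² = 4.5270
Covariances σ_ij = r_ij · s_i · s_j:
  σ(Q1,Q2) = 0.31 × 0.93 × 1.39 = 0.4007
  σ(Q1,Q3) = 0.33 × 0.93 × 0.92 = 0.2823
  σ(Q1,Q4) = 0.62 × 0.93 × 0.94 = 0.5420
  σ(Q2,Q3) = 0.39 × 1.39 × 0.92 = 0.4987
  σ(Q2,Q4) = 0.65 × 1.39 × 0.94 = 0.8493
  σ(Q3,Q4) = 0.41 × 0.92 × 0.94 = 0.3546
σ²_T = Σσ²ᵢ + 2·Σσ_ij = 4.5270 + 2 × 2.9276 = 10.3822
α = (4/3)·(1 − 4.5270/10.3822) = 0.752

Cronbach's alpha = 0.752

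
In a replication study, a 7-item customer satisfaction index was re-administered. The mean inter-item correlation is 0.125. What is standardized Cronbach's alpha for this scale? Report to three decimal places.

Standardized α = k·r̄ / (1 + (k−1)·r̄) = 7 × 0.125 / (1 + 6 × 0.125)
  = 0.8750 / 1.7500 = 0.500

α = 0.500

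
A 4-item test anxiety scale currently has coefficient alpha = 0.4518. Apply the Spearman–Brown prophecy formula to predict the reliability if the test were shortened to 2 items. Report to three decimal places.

predicted reliability = 0.292

Length factor m = 2/4 = 0.5000
α' = m·α / (1 − (1−m)·α)
   = 2/4 × 0.4518 / (1 − (1 − 2/4) × 0.4518)
   = 0.2259 / 0.7741 = 0.292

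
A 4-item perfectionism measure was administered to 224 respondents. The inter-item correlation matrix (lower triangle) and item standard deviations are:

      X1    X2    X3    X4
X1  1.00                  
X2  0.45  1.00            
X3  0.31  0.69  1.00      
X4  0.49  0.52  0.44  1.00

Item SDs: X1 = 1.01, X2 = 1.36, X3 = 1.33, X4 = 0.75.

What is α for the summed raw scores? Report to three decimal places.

Σσ²ᵢ = 1.01² + 1.36² + 1.33² + 0.75² = 5.2011
Covariances σ_ij = r_ij · s_i · s_j:
  σ(X1,X2) = 0.45 × 1.01 × 1.36 = 0.6181
  σ(X1,X3) = 0.31 × 1.01 × 1.33 = 0.4164
  σ(X1,X4) = 0.49 × 1.01 × 0.75 = 0.3712
  σ(X2,X3) = 0.69 × 1.36 × 1.33 = 1.2481
  σ(X2,X4) = 0.52 × 1.36 × 0.75 = 0.5304
  σ(X3,X4) = 0.44 × 1.33 × 0.75 = 0.4389
σ²_T = Σσ²ᵢ + 2·Σσ_ij = 5.2011 + 2 × 3.6231 = 12.4473
α = (4/3)·(1 − 5.2011/12.4473) = 0.776

α = 0.776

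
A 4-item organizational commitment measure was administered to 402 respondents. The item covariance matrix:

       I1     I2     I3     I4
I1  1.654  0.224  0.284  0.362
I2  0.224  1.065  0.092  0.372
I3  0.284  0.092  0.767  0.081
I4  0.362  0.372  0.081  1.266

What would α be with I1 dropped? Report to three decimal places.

α = 0.390

Remaining items: I2, I3, I4 (k = 3).
sum of item variances = 1.065 + 0.767 + 1.266 = 3.098
total variance = 3.098 + 2 × 0.545 = 4.188
α (item deleted) = (3/2)·(1 − 3.098/4.188) = 0.390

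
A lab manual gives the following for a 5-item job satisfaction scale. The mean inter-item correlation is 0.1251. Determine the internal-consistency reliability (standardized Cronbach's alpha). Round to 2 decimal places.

α = 0.42

Standardized α = k·r̄ / (1 + (k−1)·r̄) = 5 × 0.1251 / (1 + 4 × 0.1251)
  = 0.6255 / 1.5004 = 0.42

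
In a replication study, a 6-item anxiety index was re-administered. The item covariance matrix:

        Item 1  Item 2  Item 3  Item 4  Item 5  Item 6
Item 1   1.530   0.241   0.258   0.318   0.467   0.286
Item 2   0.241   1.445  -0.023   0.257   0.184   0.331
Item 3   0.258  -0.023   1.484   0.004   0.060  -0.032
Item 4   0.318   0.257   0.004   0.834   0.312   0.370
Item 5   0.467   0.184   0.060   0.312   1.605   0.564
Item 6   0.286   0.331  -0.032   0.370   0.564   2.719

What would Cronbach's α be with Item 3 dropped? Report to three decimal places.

Cronbach's α = 0.563

Remaining items: Item 1, Item 2, Item 4, Item 5, Item 6 (k = 5).
sum of item variances = 1.530 + 1.445 + 0.834 + 1.605 + 2.719 = 8.133
Var(T) = 8.133 + 2 × 3.330 = 14.793
α (item deleted) = (5/4)·(1 − 8.133/14.793) = 0.563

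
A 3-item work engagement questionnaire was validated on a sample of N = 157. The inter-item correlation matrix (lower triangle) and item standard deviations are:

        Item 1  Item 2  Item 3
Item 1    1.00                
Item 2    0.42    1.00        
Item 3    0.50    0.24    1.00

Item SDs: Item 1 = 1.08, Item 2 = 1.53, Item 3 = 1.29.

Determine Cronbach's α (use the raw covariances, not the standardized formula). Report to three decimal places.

Σσ²ᵢ = 1.08² + 1.53² + 1.29² = 5.1714
Covariances σ_ij = r_ij · s_i · s_j:
  σ(Item 1,Item 2) = 0.42 × 1.08 × 1.53 = 0.6940
  σ(Item 1,Item 3) = 0.50 × 1.08 × 1.29 = 0.6966
  σ(Item 2,Item 3) = 0.24 × 1.53 × 1.29 = 0.4737
σ²_T = Σσ²ᵢ + 2·Σσ_ij = 5.1714 + 2 × 1.8643 = 8.9000
α = (3/2)·(1 − 5.1714/8.9000) = 0.628

α = 0.628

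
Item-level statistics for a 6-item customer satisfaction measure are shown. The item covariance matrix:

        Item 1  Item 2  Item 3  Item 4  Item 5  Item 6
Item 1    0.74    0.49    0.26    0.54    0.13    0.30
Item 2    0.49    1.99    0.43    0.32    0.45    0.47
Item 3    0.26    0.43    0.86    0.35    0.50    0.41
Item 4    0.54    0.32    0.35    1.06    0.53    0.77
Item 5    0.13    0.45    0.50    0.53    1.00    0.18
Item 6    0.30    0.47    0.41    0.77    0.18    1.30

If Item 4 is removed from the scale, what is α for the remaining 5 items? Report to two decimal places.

Remaining items: Item 1, Item 2, Item 3, Item 5, Item 6 (k = 5).
Σσᵢ² = 0.74 + 1.99 + 0.86 + 1.00 + 1.30 = 5.89
total variance = 5.89 + 2 × 3.62 = 13.13
α (item deleted) = (5/4)·(1 − 5.89/13.13) = 0.69

α = 0.69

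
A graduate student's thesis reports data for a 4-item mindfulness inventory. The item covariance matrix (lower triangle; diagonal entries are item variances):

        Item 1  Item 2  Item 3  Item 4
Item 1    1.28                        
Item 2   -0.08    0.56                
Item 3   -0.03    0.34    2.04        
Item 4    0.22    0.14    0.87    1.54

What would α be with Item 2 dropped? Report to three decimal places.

Remaining items: Item 1, Item 3, Item 4 (k = 3).
Σσ²ᵢ = 1.28 + 2.04 + 1.54 = 4.86
σ²_T = 4.86 + 2 × 1.06 = 6.98
α (item deleted) = (3/2)·(1 − 4.86/6.98) = 0.456

α = 0.456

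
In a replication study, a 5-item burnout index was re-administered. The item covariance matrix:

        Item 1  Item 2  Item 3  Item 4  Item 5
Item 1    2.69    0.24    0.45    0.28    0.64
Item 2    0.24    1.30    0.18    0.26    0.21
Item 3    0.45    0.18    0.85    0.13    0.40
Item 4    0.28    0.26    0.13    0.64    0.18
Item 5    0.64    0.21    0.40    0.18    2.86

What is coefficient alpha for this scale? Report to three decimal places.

ΣVar(i) = 2.69 + 1.30 + 0.85 + 0.64 + 2.86 = 8.34
Sum of off-diagonal covariances = 2.97
Var(T) = 8.34 + 2 × 2.97 = 14.28
α = (k/(k−1))·(1 − ΣVar(i)/Var(T)) = (5/4)·(1 − 8.34/14.28) = 0.520

α = 0.520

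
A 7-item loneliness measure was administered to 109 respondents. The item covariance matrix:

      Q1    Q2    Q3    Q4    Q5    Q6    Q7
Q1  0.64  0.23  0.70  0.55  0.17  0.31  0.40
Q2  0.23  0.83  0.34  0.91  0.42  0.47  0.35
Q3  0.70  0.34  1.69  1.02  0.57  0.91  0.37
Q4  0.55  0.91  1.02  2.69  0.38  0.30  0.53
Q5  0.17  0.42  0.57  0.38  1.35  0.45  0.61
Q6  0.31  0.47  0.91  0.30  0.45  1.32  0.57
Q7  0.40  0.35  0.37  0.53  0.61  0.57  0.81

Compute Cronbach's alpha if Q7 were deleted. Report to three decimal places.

α = 0.774

Remaining items: Q1, Q2, Q3, Q4, Q5, Q6 (k = 6).
sum of item variances = 0.64 + 0.83 + 1.69 + 2.69 + 1.35 + 1.32 = 8.52
total variance = 8.52 + 2 × 7.73 = 23.98
α (item deleted) = (6/5)·(1 − 8.52/23.98) = 0.774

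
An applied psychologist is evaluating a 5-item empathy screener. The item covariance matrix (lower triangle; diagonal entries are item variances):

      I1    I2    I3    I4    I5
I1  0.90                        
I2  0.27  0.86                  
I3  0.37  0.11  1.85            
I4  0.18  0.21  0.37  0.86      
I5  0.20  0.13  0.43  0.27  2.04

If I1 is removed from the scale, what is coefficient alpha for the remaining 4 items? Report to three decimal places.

α = 0.469

Remaining items: I2, I3, I4, I5 (k = 4).
Σσᵢ² = 0.86 + 1.85 + 0.86 + 2.04 = 5.61
σ²_total = 5.61 + 2 × 1.52 = 8.65
α (item deleted) = (4/3)·(1 − 5.61/8.65) = 0.469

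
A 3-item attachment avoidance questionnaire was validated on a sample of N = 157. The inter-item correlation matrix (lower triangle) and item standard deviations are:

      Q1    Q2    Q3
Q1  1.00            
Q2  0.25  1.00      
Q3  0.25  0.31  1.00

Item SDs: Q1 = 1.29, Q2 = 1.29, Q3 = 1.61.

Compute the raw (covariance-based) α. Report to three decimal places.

α = 0.522

Σσ²ᵢ = 1.29² + 1.29² + 1.61² = 5.9203
Covariances σ_ij = r_ij · s_i · s_j:
  σ(Q1,Q2) = 0.25 × 1.29 × 1.29 = 0.4160
  σ(Q1,Q3) = 0.25 × 1.29 × 1.61 = 0.5192
  σ(Q2,Q3) = 0.31 × 1.29 × 1.61 = 0.6438
σ²_T = Σσ²ᵢ + 2·Σσ_ij = 5.9203 + 2 × 1.5790 = 9.0783
α = (3/2)·(1 − 5.9203/9.0783) = 0.522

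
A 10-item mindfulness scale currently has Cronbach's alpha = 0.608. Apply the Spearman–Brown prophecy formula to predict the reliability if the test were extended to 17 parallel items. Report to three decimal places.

predicted reliability = 0.725

Length factor m = 17/10 = 1.7000
α' = m·α / (1 + (m−1)·α)
   = 17/10 × 0.608 / (1 + (17/10 − 1) × 0.608)
   = 1.0336 / 1.4256 = 0.725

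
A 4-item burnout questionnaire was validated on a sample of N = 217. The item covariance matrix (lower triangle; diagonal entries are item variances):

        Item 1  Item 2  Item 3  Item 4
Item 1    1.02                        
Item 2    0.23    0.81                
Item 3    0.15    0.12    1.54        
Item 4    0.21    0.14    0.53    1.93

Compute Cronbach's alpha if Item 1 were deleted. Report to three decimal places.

α = 0.404

Remaining items: Item 2, Item 3, Item 4 (k = 3).
Σσᵢ² = 0.81 + 1.54 + 1.93 = 4.28
σ²_T = 4.28 + 2 × 0.79 = 5.86
α (item deleted) = (3/2)·(1 − 4.28/5.86) = 0.404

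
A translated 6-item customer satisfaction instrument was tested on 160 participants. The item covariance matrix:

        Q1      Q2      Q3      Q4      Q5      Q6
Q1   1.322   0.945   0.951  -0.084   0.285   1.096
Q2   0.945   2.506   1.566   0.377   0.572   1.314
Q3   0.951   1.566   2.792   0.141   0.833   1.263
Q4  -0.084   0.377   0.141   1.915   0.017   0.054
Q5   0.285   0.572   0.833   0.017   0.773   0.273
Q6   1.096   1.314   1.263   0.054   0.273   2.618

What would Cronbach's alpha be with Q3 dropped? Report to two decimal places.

Remaining items: Q1, Q2, Q4, Q5, Q6 (k = 5).
Σσᵢ² = 1.322 + 2.506 + 1.915 + 0.773 + 2.618 = 9.134
total variance = 9.134 + 2 × 4.849 = 18.832
α (item deleted) = (5/4)·(1 − 9.134/18.832) = 0.64

α = 0.64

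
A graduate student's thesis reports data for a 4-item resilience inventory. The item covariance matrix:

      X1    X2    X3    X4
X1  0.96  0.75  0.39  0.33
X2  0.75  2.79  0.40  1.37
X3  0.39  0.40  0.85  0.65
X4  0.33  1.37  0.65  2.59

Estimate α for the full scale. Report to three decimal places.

α = 0.693

Σσᵢ² = 0.96 + 2.79 + 0.85 + 2.59 = 7.19
Σ_{i<j} σ_ij = 3.89
Var(T) = 7.19 + 2 × 3.89 = 14.97
α = (k/(k−1))·(1 − Σσᵢ²/Var(T)) = (4/3)·(1 − 7.19/14.97) = 0.693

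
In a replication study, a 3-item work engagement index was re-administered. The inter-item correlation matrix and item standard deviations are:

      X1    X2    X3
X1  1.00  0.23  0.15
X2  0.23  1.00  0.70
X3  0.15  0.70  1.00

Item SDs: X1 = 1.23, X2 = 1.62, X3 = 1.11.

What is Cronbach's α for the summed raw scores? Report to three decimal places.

Σσ²ᵢ = 1.23² + 1.62² + 1.11² = 5.3694
Covariances σ_ij = r_ij · s_i · s_j:
  σ(X1,X2) = 0.23 × 1.23 × 1.62 = 0.4583
  σ(X1,X3) = 0.15 × 1.23 × 1.11 = 0.2048
  σ(X2,X3) = 0.70 × 1.62 × 1.11 = 1.2587
σ²_T = Σσ²ᵢ + 2·Σσ_ij = 5.3694 + 2 × 1.9218 = 9.2130
α = (3/2)·(1 − 5.3694/9.2130) = 0.626

Cronbach's α = 0.626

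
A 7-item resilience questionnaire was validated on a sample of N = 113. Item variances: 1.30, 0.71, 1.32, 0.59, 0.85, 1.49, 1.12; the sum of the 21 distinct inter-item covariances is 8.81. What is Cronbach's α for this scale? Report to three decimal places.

Σσ²ᵢ = 1.30 + 0.71 + 1.32 + 0.59 + 0.85 + 1.49 + 1.12 = 7.38
Sum of distinct covariances = 8.81
Var(T) = Σσ²ᵢ + 2·Σcov = 7.38 + 2 × 8.81 = 25.00
α = (7/6)·(1 − 7.38/25.00) = 0.822

Cronbach's α = 0.822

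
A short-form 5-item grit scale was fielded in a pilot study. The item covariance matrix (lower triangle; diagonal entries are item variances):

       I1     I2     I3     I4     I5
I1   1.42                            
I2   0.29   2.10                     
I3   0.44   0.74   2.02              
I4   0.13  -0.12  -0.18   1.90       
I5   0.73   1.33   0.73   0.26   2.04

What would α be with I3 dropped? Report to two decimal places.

α = 0.55

Remaining items: I1, I2, I4, I5 (k = 4).
Σσᵢ² = 1.42 + 2.10 + 1.90 + 2.04 = 7.46
σ²_total = 7.46 + 2 × 2.62 = 12.70
α (item deleted) = (4/3)·(1 − 7.46/12.70) = 0.55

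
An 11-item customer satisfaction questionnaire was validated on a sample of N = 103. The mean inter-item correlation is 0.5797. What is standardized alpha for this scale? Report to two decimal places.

Standardized α = k·r̄ / (1 + (k−1)·r̄) = 11 × 0.5797 / (1 + 10 × 0.5797)
  = 6.3767 / 6.7970 = 0.94

α = 0.94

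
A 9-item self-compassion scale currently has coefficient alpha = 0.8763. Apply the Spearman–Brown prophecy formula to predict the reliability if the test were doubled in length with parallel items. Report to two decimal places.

Length factor m = 2
α' = m·α / (1 + (m−1)·α)
   = 2 × 0.8763 / (1 + (2 − 1) × 0.8763)
   = 1.7526 / 1.8763 = 0.93

predicted reliability = 0.93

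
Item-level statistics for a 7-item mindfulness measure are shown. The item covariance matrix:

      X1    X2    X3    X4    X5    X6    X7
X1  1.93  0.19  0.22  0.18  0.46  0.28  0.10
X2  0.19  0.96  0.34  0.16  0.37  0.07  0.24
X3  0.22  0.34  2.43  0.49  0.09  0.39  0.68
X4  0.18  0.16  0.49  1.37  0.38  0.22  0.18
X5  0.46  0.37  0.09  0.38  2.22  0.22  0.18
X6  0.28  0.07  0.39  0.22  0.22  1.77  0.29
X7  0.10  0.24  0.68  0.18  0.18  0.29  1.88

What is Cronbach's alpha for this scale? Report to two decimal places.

ΣVar(i) = 1.93 + 0.96 + 2.43 + 1.37 + 2.22 + 1.77 + 1.88 = 12.56
Sum of off-diagonal covariances = 5.73
Var(T) = 12.56 + 2 × 5.73 = 24.02
α = (k/(k−1))·(1 − ΣVar(i)/Var(T)) = (7/6)·(1 − 12.56/24.02) = 0.56

α = 0.56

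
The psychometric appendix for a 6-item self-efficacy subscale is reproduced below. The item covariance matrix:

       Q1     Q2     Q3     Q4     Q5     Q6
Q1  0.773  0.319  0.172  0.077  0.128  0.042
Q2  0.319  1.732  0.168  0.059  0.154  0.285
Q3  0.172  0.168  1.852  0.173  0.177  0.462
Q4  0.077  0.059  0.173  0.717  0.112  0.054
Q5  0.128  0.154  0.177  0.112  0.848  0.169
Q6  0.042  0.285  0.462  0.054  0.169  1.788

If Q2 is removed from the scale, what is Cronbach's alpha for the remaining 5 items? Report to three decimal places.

Cronbach's alpha = 0.430

Remaining items: Q1, Q3, Q4, Q5, Q6 (k = 5).
Σσᵢ² = 0.773 + 1.852 + 0.717 + 0.848 + 1.788 = 5.978
total variance = 5.978 + 2 × 1.566 = 9.110
α (item deleted) = (5/4)·(1 − 5.978/9.110) = 0.430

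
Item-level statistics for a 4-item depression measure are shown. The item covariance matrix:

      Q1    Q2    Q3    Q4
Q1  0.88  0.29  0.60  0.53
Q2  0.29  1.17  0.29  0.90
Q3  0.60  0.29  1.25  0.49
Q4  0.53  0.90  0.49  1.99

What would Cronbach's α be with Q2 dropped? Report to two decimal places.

Remaining items: Q1, Q3, Q4 (k = 3).
sum of item variances = 0.88 + 1.25 + 1.99 = 4.12
Var(T) = 4.12 + 2 × 1.62 = 7.36
α (item deleted) = (3/2)·(1 − 4.12/7.36) = 0.66

Cronbach's α = 0.66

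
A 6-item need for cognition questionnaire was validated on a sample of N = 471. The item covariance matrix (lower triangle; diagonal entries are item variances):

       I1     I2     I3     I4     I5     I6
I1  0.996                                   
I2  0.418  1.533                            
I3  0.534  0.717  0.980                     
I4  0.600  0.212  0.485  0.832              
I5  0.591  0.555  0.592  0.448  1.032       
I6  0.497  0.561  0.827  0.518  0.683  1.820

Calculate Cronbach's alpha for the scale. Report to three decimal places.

Cronbach's alpha = 0.835

Σσ²ᵢ = 0.996 + 1.533 + 0.980 + 0.832 + 1.032 + 1.820 = 7.193
Sum of off-diagonal covariances = 8.238
total variance = 7.193 + 2 × 8.238 = 23.669
α = (k/(k−1))·(1 − Σσ²ᵢ/total variance) = (6/5)·(1 − 7.193/23.669) = 0.835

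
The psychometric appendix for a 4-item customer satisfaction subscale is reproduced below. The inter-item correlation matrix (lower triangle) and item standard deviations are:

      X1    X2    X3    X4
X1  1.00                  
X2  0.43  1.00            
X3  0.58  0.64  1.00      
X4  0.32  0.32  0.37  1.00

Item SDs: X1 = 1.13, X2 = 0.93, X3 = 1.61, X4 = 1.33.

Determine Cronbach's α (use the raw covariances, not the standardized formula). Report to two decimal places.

Σσ²ᵢ = 1.13² + 0.93² + 1.61² + 1.33² = 6.5028
Covariances σ_ij = r_ij · s_i · s_j:
  σ(X1,X2) = 0.43 × 1.13 × 0.93 = 0.4519
  σ(X1,X3) = 0.58 × 1.13 × 1.61 = 1.0552
  σ(X1,X4) = 0.32 × 1.13 × 1.33 = 0.4809
  σ(X2,X3) = 0.64 × 0.93 × 1.61 = 0.9583
  σ(X2,X4) = 0.32 × 0.93 × 1.33 = 0.3958
  σ(X3,X4) = 0.37 × 1.61 × 1.33 = 0.7923
σ²_T = Σσ²ᵢ + 2·Σσ_ij = 6.5028 + 2 × 4.1344 = 14.7716
α = (4/3)·(1 − 6.5028/14.7716) = 0.75

Cronbach's α = 0.75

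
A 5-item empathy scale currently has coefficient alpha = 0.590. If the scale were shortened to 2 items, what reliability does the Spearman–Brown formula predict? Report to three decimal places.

predicted reliability = 0.365

Length factor m = 2/5 = 0.4000
α' = m·α / (1 − (1−m)·α)
   = 2/5 × 0.590 / (1 − (1 − 2/5) × 0.590)
   = 0.2360 / 0.6460 = 0.365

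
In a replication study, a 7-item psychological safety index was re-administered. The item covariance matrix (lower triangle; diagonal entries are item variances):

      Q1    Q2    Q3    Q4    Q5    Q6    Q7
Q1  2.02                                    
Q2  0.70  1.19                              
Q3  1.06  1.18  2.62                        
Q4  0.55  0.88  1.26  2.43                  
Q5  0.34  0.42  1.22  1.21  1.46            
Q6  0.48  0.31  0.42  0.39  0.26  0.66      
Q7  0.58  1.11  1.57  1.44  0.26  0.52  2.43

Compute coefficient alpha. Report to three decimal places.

coefficient alpha = 0.836

Σσᵢ² = 2.02 + 1.19 + 2.62 + 2.43 + 1.46 + 0.66 + 2.43 = 12.81
Σ_{i<j} σ_ij = 16.16
Var(T) = 12.81 + 2 × 16.16 = 45.13
α = (k/(k−1))·(1 − Σσᵢ²/Var(T)) = (7/6)·(1 − 12.81/45.13) = 0.836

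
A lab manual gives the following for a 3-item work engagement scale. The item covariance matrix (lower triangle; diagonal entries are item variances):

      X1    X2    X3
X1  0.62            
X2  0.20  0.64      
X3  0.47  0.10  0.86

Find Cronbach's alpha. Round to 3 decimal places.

α = 0.631

sum of item variances = 0.62 + 0.64 + 0.86 = 2.12
Sum of off-diagonal covariances = 0.77
total variance = 2.12 + 2 × 0.77 = 3.66
α = (k/(k−1))·(1 − sum of item variances/total variance) = (3/2)·(1 − 2.12/3.66) = 0.631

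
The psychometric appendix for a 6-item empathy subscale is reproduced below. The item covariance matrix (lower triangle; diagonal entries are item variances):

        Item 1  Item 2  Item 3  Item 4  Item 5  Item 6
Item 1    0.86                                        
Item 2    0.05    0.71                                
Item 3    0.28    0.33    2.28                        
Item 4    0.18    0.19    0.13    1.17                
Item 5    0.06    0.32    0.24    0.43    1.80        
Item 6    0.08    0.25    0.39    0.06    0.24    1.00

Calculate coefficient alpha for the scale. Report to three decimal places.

α = 0.543

ΣVar(i) = 0.86 + 0.71 + 2.28 + 1.17 + 1.80 + 1.00 = 7.82
Sum of off-diagonal covariances = 3.23
σ²_total = 7.82 + 2 × 3.23 = 14.28
α = (k/(k−1))·(1 − ΣVar(i)/σ²_total) = (6/5)·(1 − 7.82/14.28) = 0.543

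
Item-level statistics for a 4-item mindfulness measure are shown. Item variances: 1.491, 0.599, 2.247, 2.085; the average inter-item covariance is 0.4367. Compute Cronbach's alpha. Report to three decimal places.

Cronbach's alpha = 0.599

ΣVar(i) = 1.491 + 0.599 + 2.247 + 2.085 = 6.422
Sum of the 6 distinct covariances = 6 × 0.4367 = 2.6202
σ²_total = ΣVar(i) + 2·Σcov = 6.422 + 2 × 2.6202 = 11.6624
α = (4/3)·(1 − 6.422/11.6624) = 0.599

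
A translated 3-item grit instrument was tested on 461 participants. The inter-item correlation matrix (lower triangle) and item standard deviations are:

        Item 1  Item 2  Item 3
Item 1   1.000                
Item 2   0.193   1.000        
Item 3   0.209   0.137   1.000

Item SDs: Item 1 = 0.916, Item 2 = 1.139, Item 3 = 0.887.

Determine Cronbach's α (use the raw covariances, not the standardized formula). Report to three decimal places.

Cronbach's α = 0.388

Σσ²ᵢ = 0.916² + 1.139² + 0.887² = 2.9231
Covariances σ_ij = r_ij · s_i · s_j:
  σ(Item 1,Item 2) = 0.193 × 0.916 × 1.139 = 0.2014
  σ(Item 1,Item 3) = 0.209 × 0.916 × 0.887 = 0.1698
  σ(Item 2,Item 3) = 0.137 × 1.139 × 0.887 = 0.1384
σ²_T = Σσ²ᵢ + 2·Σσ_ij = 2.9231 + 2 × 0.5096 = 3.9423
α = (3/2)·(1 − 2.9231/3.9423) = 0.388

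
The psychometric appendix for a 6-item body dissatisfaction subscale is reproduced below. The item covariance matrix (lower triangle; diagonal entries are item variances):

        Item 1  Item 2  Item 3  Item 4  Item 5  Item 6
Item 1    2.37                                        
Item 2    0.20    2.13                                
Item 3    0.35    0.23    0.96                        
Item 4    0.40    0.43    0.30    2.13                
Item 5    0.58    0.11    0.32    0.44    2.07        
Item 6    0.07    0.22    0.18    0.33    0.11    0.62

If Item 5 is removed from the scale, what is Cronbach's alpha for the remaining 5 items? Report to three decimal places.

Remaining items: Item 1, Item 2, Item 3, Item 4, Item 6 (k = 5).
Σσᵢ² = 2.37 + 2.13 + 0.96 + 2.13 + 0.62 = 8.21
total variance = 8.21 + 2 × 2.71 = 13.63
α (item deleted) = (5/4)·(1 − 8.21/13.63) = 0.497

Cronbach's alpha = 0.497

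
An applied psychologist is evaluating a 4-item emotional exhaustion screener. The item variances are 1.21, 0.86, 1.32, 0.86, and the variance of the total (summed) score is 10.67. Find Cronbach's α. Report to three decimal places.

Cronbach's α = 0.802

Σσ²ᵢ = 1.21 + 0.86 + 1.32 + 0.86 = 4.25
α = (k/(k−1))·(1 − Σσ²ᵢ/σ²_T) = (4/3)·(1 − 4.25/10.67) = 0.802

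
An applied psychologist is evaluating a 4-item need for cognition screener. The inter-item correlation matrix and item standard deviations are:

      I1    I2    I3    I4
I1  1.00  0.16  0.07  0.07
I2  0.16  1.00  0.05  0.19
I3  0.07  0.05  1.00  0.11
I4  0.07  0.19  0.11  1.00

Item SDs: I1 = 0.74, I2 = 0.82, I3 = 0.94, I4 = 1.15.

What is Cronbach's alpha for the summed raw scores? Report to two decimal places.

Σσ²ᵢ = 0.74² + 0.82² + 0.94² + 1.15² = 3.4261
Covariances σ_ij = r_ij · s_i · s_j:
  σ(I1,I2) = 0.16 × 0.74 × 0.82 = 0.0971
  σ(I1,I3) = 0.07 × 0.74 × 0.94 = 0.0487
  σ(I1,I4) = 0.07 × 0.74 × 1.15 = 0.0596
  σ(I2,I3) = 0.05 × 0.82 × 0.94 = 0.0385
  σ(I2,I4) = 0.19 × 0.82 × 1.15 = 0.1792
  σ(I3,I4) = 0.11 × 0.94 × 1.15 = 0.1189
σ²_T = Σσ²ᵢ + 2·Σσ_ij = 3.4261 + 2 × 0.5420 = 4.5101
α = (4/3)·(1 − 3.4261/4.5101) = 0.32

Cronbach's alpha = 0.32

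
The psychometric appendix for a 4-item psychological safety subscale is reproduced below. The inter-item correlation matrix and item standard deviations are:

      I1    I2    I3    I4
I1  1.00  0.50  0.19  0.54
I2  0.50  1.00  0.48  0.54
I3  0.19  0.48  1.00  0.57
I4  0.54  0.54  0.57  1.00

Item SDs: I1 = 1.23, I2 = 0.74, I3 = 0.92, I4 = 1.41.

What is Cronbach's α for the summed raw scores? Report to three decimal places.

Σσ²ᵢ = 1.23² + 0.74² + 0.92² + 1.41² = 4.8950
Covariances σ_ij = r_ij · s_i · s_j:
  σ(I1,I2) = 0.50 × 1.23 × 0.74 = 0.4551
  σ(I1,I3) = 0.19 × 1.23 × 0.92 = 0.2150
  σ(I1,I4) = 0.54 × 1.23 × 1.41 = 0.9365
  σ(I2,I3) = 0.48 × 0.74 × 0.92 = 0.3268
  σ(I2,I4) = 0.54 × 0.74 × 1.41 = 0.5634
  σ(I3,I4) = 0.57 × 0.92 × 1.41 = 0.7394
σ²_T = Σσ²ᵢ + 2·Σσ_ij = 4.8950 + 2 × 3.2362 = 11.3674
α = (4/3)·(1 − 4.8950/11.3674) = 0.759

α = 0.759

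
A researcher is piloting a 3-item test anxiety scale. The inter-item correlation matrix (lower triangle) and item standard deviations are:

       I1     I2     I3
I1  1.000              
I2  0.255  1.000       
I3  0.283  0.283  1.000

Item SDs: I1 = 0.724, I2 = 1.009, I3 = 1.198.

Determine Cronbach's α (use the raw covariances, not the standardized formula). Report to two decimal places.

Σσ²ᵢ = 0.724² + 1.009² + 1.198² = 2.9775
Covariances σ_ij = r_ij · s_i · s_j:
  σ(I1,I2) = 0.255 × 0.724 × 1.009 = 0.1863
  σ(I1,I3) = 0.283 × 0.724 × 1.198 = 0.2455
  σ(I2,I3) = 0.283 × 1.009 × 1.198 = 0.3421
σ²_T = Σσ²ᵢ + 2·Σσ_ij = 2.9775 + 2 × 0.7739 = 4.5253
α = (3/2)·(1 − 2.9775/4.5253) = 0.51

Cronbach's α = 0.51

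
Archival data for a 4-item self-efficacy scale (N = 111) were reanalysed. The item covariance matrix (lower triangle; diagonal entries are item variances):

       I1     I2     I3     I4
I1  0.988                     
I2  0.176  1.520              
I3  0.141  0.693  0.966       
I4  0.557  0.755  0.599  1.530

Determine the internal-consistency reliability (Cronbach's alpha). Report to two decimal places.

sum of item variances = 0.988 + 1.520 + 0.966 + 1.530 = 5.004
Sum of the distinct covariances = 2.921
σ²_T = 5.004 + 2 × 2.921 = 10.846
α = (k/(k−1))·(1 − sum of item variances/σ²_T) = (4/3)·(1 − 5.004/10.846) = 0.72

Cronbach's alpha = 0.72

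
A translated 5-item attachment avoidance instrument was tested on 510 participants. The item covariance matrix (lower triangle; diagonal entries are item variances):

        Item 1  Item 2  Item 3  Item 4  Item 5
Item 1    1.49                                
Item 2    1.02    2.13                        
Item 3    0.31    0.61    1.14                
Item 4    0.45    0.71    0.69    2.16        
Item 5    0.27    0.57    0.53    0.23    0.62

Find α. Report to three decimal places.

ΣVar(i) = 1.49 + 2.13 + 1.14 + 2.16 + 0.62 = 7.54
Σ_{i<j} σ_ij = 5.39
Var(T) = 7.54 + 2 × 5.39 = 18.32
α = (k/(k−1))·(1 − ΣVar(i)/Var(T)) = (5/4)·(1 − 7.54/18.32) = 0.736

α = 0.736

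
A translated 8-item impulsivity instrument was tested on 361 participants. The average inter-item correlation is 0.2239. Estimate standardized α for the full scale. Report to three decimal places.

Standardized α = k·r̄ / (1 + (k−1)·r̄) = 8 × 0.2239 / (1 + 7 × 0.2239)
  = 1.7912 / 2.5673 = 0.698

α = 0.698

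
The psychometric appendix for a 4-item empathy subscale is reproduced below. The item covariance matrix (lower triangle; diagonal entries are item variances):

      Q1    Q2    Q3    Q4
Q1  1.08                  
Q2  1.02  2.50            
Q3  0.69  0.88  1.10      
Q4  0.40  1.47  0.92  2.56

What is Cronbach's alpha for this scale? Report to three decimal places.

sum of item variances = 1.08 + 2.50 + 1.10 + 2.56 = 7.24
Sum of the distinct covariances = 5.38
σ²_T = 7.24 + 2 × 5.38 = 18.00
α = (k/(k−1))·(1 − sum of item variances/σ²_T) = (4/3)·(1 − 7.24/18.00) = 0.797

Cronbach's alpha = 0.797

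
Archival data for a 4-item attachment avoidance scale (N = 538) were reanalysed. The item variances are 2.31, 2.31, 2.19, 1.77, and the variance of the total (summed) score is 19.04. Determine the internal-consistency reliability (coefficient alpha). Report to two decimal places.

ΣVar(i) = 2.31 + 2.31 + 2.19 + 1.77 = 8.58
α = (k/(k−1))·(1 − ΣVar(i)/total variance) = (4/3)·(1 − 8.58/19.04) = 0.73

coefficient alpha = 0.73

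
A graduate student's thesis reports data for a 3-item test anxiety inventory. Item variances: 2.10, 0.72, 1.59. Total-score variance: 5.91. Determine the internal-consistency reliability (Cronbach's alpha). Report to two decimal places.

Cronbach's alpha = 0.38

Σσᵢ² = 2.10 + 0.72 + 1.59 = 4.41
α = (k/(k−1))·(1 − Σσᵢ²/σ²_T) = (3/2)·(1 − 4.41/5.91) = 0.38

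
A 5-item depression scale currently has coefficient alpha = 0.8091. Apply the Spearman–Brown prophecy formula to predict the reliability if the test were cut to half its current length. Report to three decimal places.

Length factor m = 1/2
α' = m·α / (1 − (1−m)·α)
   = 1/2 × 0.8091 / (1 − (1 − 1/2) × 0.8091)
   = 0.4046 / 0.5955 = 0.679

predicted reliability = 0.679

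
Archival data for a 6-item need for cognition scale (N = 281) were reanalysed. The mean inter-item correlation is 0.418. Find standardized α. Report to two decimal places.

Standardized α = k·r̄ / (1 + (k−1)·r̄) = 6 × 0.418 / (1 + 5 × 0.418)
  = 2.5080 / 3.0900 = 0.81

standardized α = 0.81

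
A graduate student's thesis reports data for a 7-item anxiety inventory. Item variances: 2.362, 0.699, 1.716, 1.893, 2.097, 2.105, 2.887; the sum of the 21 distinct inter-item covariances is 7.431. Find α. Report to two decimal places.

α = 0.61

ΣVar(i) = 2.362 + 0.699 + 1.716 + 1.893 + 2.097 + 2.105 + 2.887 = 13.759
Sum of distinct covariances = 7.431
σ²_T = ΣVar(i) + 2·Σcov = 13.759 + 2 × 7.431 = 28.621
α = (7/6)·(1 − 13.759/28.621) = 0.61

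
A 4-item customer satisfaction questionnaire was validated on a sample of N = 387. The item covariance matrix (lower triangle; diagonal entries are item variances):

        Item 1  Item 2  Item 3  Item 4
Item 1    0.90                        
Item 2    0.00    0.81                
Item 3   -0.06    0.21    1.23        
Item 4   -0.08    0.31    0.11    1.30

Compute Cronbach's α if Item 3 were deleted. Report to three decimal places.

Cronbach's α = 0.199

Remaining items: Item 1, Item 2, Item 4 (k = 3).
sum of item variances = 0.90 + 0.81 + 1.30 = 3.01
Var(T) = 3.01 + 2 × 0.23 = 3.47
α (item deleted) = (3/2)·(1 − 3.01/3.47) = 0.199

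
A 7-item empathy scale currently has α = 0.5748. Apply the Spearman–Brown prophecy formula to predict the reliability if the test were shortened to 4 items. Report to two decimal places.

Length factor m = 4/7 = 0.5714
α' = m·α / (1 − (1−m)·α)
   = 4/7 × 0.5748 / (1 − (1 − 4/7) × 0.5748)
   = 0.3285 / 0.7537 = 0.44

predicted reliability = 0.44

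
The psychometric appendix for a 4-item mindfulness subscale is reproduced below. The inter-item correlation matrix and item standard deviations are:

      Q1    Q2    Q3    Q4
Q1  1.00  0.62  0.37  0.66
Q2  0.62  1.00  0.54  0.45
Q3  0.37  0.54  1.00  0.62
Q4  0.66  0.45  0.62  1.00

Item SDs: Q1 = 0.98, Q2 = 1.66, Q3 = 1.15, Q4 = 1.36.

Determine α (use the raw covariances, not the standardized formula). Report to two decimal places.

α = 0.81

Σσ²ᵢ = 0.98² + 1.66² + 1.15² + 1.36² = 6.8881
Covariances σ_ij = r_ij · s_i · s_j:
  σ(Q1,Q2) = 0.62 × 0.98 × 1.66 = 1.0086
  σ(Q1,Q3) = 0.37 × 0.98 × 1.15 = 0.4170
  σ(Q1,Q4) = 0.66 × 0.98 × 1.36 = 0.8796
  σ(Q2,Q3) = 0.54 × 1.66 × 1.15 = 1.0309
  σ(Q2,Q4) = 0.45 × 1.66 × 1.36 = 1.0159
  σ(Q3,Q4) = 0.62 × 1.15 × 1.36 = 0.9697
σ²_T = Σσ²ᵢ + 2·Σσ_ij = 6.8881 + 2 × 5.3217 = 17.5315
α = (4/3)·(1 − 6.8881/17.5315) = 0.81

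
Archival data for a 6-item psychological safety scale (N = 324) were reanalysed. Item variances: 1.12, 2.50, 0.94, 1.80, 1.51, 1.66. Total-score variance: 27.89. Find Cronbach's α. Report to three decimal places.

Cronbach's α = 0.790

sum of item variances = 1.12 + 2.50 + 0.94 + 1.80 + 1.51 + 1.66 = 9.53
α = (k/(k−1))·(1 − sum of item variances/σ²_total) = (6/5)·(1 − 9.53/27.89) = 0.790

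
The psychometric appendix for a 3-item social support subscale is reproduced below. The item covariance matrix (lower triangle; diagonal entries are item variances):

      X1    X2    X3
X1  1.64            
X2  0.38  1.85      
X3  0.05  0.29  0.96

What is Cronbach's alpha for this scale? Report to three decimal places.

Σσ²ᵢ = 1.64 + 1.85 + 0.96 = 4.45
Sum of off-diagonal covariances = 0.72
total variance = 4.45 + 2 × 0.72 = 5.89
α = (k/(k−1))·(1 − Σσ²ᵢ/total variance) = (3/2)·(1 − 4.45/5.89) = 0.367

Cronbach's alpha = 0.367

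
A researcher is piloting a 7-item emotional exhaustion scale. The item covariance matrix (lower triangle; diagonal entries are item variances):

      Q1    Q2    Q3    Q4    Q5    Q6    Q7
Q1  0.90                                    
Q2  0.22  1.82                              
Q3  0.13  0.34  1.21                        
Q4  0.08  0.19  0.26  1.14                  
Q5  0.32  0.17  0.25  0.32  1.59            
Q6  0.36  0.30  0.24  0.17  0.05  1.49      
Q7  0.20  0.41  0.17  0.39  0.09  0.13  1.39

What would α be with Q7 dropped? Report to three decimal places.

α = 0.546

Remaining items: Q1, Q2, Q3, Q4, Q5, Q6 (k = 6).
ΣVar(i) = 0.90 + 1.82 + 1.21 + 1.14 + 1.59 + 1.49 = 8.15
total variance = 8.15 + 2 × 3.40 = 14.95
α (item deleted) = (6/5)·(1 − 8.15/14.95) = 0.546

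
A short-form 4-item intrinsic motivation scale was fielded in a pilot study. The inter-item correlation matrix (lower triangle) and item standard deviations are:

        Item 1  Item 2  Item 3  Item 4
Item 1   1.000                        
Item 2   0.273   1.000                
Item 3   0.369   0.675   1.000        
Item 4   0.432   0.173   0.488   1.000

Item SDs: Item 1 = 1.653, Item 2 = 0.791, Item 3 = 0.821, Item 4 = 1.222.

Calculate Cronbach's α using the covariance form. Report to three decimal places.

α = 0.674

Σσ²ᵢ = 1.653² + 0.791² + 0.821² + 1.222² = 5.5254
Covariances σ_ij = r_ij · s_i · s_j:
  σ(Item 1,Item 2) = 0.273 × 1.653 × 0.791 = 0.3570
  σ(Item 1,Item 3) = 0.369 × 1.653 × 0.821 = 0.5008
  σ(Item 1,Item 4) = 0.432 × 1.653 × 1.222 = 0.8726
  σ(Item 2,Item 3) = 0.675 × 0.791 × 0.821 = 0.4384
  σ(Item 2,Item 4) = 0.173 × 0.791 × 1.222 = 0.1672
  σ(Item 3,Item 4) = 0.488 × 0.821 × 1.222 = 0.4896
σ²_T = Σσ²ᵢ + 2·Σσ_ij = 5.5254 + 2 × 2.8256 = 11.1766
α = (4/3)·(1 − 5.5254/11.1766) = 0.674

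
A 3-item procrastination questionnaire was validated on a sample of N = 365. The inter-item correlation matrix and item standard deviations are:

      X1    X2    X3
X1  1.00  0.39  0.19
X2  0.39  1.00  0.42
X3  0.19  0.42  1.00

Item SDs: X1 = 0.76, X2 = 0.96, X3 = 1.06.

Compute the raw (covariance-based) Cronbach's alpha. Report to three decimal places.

Σσ²ᵢ = 0.76² + 0.96² + 1.06² = 2.6228
Covariances σ_ij = r_ij · s_i · s_j:
  σ(X1,X2) = 0.39 × 0.76 × 0.96 = 0.2845
  σ(X1,X3) = 0.19 × 0.76 × 1.06 = 0.1531
  σ(X2,X3) = 0.42 × 0.96 × 1.06 = 0.4274
σ²_T = Σσ²ᵢ + 2·Σσ_ij = 2.6228 + 2 × 0.8650 = 4.3528
α = (3/2)·(1 − 2.6228/4.3528) = 0.596

Cronbach's alpha = 0.596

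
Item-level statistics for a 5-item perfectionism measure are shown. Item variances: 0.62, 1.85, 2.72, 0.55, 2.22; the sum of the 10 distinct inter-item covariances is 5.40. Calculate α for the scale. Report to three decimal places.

sum of item variances = 0.62 + 1.85 + 2.72 + 0.55 + 2.22 = 7.96
Sum of distinct covariances = 5.40
Var(T) = sum of item variances + 2·Σcov = 7.96 + 2 × 5.40 = 18.76
α = (5/4)·(1 − 7.96/18.76) = 0.720

α = 0.720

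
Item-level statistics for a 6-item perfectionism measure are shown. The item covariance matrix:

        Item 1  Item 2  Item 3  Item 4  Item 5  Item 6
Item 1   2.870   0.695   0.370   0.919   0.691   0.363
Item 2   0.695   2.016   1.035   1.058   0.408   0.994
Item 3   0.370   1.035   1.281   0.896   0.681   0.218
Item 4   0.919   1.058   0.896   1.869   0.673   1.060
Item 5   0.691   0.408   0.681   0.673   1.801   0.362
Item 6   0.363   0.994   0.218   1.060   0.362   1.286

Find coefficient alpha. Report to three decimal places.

α = 0.782

ΣVar(i) = 2.870 + 2.016 + 1.281 + 1.869 + 1.801 + 1.286 = 11.123
Sum of off-diagonal covariances = 10.423
σ²_total = 11.123 + 2 × 10.423 = 31.969
α = (k/(k−1))·(1 − ΣVar(i)/σ²_total) = (6/5)·(1 − 11.123/31.969) = 0.782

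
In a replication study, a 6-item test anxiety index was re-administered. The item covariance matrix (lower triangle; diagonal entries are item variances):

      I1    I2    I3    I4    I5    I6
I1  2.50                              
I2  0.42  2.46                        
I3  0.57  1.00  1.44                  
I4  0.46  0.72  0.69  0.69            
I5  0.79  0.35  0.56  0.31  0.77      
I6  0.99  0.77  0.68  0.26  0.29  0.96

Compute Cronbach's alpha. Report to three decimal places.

Cronbach's alpha = 0.801

Σσ²ᵢ = 2.50 + 2.46 + 1.44 + 0.69 + 0.77 + 0.96 = 8.82
Sum of off-diagonal covariances = 8.86
σ²_T = 8.82 + 2 × 8.86 = 26.54
α = (k/(k−1))·(1 − Σσ²ᵢ/σ²_T) = (6/5)·(1 − 8.82/26.54) = 0.801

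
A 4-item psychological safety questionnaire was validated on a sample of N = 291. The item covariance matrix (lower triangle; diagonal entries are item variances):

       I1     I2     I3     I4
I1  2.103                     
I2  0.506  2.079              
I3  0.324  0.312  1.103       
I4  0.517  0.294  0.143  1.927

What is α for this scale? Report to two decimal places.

α = 0.49

sum of item variances = 2.103 + 2.079 + 1.103 + 1.927 = 7.212
Sum of off-diagonal covariances = 2.096
total variance = 7.212 + 2 × 2.096 = 11.404
α = (k/(k−1))·(1 − sum of item variances/total variance) = (4/3)·(1 − 7.212/11.404) = 0.49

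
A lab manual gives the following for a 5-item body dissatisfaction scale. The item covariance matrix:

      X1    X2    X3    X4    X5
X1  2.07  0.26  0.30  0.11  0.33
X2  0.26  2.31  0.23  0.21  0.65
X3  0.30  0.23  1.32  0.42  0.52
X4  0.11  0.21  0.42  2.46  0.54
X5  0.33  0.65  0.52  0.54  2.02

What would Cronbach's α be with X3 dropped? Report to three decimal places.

Remaining items: X1, X2, X4, X5 (k = 4).
Σσ²ᵢ = 2.07 + 2.31 + 2.46 + 2.02 = 8.86
σ²_total = 8.86 + 2 × 2.10 = 13.06
α (item deleted) = (4/3)·(1 − 8.86/13.06) = 0.429

α = 0.429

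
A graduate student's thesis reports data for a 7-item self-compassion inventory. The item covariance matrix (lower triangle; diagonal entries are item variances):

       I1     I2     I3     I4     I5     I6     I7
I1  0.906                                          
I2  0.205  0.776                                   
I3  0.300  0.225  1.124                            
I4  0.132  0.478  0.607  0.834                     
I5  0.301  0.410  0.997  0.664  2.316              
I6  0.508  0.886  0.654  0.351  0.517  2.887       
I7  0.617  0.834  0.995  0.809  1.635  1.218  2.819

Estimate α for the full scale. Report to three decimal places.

ΣVar(i) = 0.906 + 0.776 + 1.124 + 0.834 + 2.316 + 2.887 + 2.819 = 11.662
Sum of off-diagonal covariances = 13.343
Var(T) = 11.662 + 2 × 13.343 = 38.348
α = (k/(k−1))·(1 − ΣVar(i)/Var(T)) = (7/6)·(1 − 11.662/38.348) = 0.812

α = 0.812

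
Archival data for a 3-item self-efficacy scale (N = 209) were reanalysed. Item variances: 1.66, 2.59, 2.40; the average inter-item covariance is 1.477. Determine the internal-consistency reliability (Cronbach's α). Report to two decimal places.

Cronbach's α = 0.86

Σσᵢ² = 1.66 + 2.59 + 2.40 = 6.65
Sum of the 3 distinct covariances = 3 × 1.477 = 4.431
total variance = Σσᵢ² + 2·Σcov = 6.65 + 2 × 4.431 = 15.512
α = (3/2)·(1 − 6.65/15.512) = 0.86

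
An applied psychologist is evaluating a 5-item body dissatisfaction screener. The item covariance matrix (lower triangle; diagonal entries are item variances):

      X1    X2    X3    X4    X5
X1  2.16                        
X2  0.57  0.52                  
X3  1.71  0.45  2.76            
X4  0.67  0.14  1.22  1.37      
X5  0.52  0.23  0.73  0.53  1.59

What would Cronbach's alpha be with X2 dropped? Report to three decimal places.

α = 0.770

Remaining items: X1, X3, X4, X5 (k = 4).
sum of item variances = 2.16 + 2.76 + 1.37 + 1.59 = 7.88
σ²_T = 7.88 + 2 × 5.38 = 18.64
α (item deleted) = (4/3)·(1 − 7.88/18.64) = 0.770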